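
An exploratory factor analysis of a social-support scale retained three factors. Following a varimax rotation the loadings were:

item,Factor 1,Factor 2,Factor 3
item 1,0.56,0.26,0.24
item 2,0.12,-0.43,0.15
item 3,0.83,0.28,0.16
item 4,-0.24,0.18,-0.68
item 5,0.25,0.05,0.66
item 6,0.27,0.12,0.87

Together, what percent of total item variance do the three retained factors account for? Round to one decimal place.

55.8%

SS loadings by factor: 1.2099, 0.3802, 1.7606; total = 3.3507.
Total variance with 6 standardized items is 6, so the solution explains 3.3507/6 = 0.5585 = 55.85%.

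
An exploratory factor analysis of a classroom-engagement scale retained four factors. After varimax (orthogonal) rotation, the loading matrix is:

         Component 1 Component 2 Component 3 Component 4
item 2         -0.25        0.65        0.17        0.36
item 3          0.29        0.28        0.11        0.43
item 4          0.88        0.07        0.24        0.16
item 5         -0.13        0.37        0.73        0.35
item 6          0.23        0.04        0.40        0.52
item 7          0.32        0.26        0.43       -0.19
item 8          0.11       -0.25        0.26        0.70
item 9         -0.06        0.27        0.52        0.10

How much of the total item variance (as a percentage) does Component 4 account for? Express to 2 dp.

15.86%

SS loadings for Component 4 = 0.36² + 0.43² + 0.16² + 0.35² + 0.52² + (-0.19)² + 0.70² + 0.10² = 1.2691
With 8 standardized items, total variance = 8. Proportion = 1.2691/8 = 0.1586 → 15.86%.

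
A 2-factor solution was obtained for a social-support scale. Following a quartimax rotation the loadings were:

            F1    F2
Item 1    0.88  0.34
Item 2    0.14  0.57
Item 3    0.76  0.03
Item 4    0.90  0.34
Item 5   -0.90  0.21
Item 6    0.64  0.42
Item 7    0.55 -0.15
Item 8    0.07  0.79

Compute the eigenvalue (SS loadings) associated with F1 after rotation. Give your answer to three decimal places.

SS loadings for F1 = 0.88² + 0.14² + 0.76² + 0.90² + (-0.90)² + 0.64² + 0.55² + 0.07² = 0.7744 + 0.0196 + 0.5776 + 0.8100 + 0.8100 + 0.4096 + 0.3025 + 0.0049 = 3.7086

3.709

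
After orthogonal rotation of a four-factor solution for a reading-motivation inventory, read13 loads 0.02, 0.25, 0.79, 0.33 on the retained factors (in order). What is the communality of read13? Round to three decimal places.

h² = 0.02² + 0.25² + 0.79² + 0.33² = 0.0004 + 0.0625 + 0.6241 + 0.1089 = 0.7959

0.796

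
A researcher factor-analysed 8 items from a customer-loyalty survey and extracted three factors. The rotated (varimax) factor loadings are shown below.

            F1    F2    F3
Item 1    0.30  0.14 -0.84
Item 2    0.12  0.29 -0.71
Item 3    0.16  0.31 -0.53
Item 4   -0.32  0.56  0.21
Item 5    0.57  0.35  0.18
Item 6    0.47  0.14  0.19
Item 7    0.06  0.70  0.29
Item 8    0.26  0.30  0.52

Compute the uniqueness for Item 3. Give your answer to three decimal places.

0.597

h² = 0.16² + 0.31² + (-0.53)² = 0.0256 + 0.0961 + 0.2809 = 0.4026
Uniqueness u² = 1 − h² = 1 − 0.4026 = 0.5974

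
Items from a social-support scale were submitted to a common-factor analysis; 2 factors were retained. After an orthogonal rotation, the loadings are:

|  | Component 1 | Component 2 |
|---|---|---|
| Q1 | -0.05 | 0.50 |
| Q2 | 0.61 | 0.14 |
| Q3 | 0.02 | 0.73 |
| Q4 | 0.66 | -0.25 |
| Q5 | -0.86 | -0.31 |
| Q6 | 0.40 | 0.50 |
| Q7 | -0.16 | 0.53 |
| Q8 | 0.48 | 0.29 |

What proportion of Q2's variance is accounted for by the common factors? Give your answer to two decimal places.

0.39

h² = 0.61² + 0.14² = 0.3721 + 0.0196 = 0.3917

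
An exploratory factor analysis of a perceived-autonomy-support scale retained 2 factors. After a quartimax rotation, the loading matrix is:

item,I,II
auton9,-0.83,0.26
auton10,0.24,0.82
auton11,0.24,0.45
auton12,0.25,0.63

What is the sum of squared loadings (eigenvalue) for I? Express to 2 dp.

0.87

SS loadings for I = (-0.83)² + 0.24² + 0.24² + 0.25² = 0.6889 + 0.0576 + 0.0576 + 0.0625 = 0.8666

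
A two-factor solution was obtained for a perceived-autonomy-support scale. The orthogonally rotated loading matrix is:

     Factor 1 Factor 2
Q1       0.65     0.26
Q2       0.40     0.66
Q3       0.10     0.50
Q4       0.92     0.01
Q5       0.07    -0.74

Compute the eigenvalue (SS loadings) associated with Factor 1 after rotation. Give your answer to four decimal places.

SS loadings for Factor 1 = 0.65² + 0.40² + 0.10² + 0.92² + 0.07² = 0.4225 + 0.1600 + 0.0100 + 0.8464 + 0.0049 = 1.4438

1.4438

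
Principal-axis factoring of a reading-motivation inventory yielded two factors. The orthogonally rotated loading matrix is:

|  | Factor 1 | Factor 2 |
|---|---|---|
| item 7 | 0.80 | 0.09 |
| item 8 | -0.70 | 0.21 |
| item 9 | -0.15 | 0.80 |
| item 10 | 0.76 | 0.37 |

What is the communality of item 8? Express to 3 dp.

h² = (-0.70)² + 0.21² = 0.4900 + 0.0441 = 0.5341

0.534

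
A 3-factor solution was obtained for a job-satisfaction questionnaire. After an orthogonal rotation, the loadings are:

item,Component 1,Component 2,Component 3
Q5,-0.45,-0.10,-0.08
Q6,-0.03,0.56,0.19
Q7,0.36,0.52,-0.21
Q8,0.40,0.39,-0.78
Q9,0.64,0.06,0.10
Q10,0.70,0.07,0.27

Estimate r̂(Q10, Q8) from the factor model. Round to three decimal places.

0.097

r̂ = Σ λ_i·λ_j across factors = (0.70)(0.40) + (0.07)(0.39) + (0.27)(-0.78)
  = +0.2800 +0.0273 -0.2106 = 0.0967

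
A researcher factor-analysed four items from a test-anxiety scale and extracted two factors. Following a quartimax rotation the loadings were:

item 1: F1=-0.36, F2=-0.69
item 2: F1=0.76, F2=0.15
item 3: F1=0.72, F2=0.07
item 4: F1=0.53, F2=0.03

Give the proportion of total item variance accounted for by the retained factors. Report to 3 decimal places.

0.503

Communalities: 0.6057, 0.6001, 0.5233, 0.2818; Σh² = 2.0109.
Total variance with 4 standardized items is 4, so the solution explains 2.0109/4 = 0.5027.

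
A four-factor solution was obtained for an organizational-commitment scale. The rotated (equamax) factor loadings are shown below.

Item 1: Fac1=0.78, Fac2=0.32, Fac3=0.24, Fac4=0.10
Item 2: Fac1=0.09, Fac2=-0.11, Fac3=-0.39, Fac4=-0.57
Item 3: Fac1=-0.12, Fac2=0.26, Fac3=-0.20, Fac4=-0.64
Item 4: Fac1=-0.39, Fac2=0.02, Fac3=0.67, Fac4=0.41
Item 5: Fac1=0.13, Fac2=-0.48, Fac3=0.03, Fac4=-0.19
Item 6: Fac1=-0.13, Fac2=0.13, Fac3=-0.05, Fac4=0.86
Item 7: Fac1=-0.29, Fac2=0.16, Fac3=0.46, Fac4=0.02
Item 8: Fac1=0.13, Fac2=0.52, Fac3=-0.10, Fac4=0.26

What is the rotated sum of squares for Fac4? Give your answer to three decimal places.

SS loadings for Fac4 = 0.10² + (-0.57)² + (-0.64)² + 0.41² + (-0.19)² + 0.86² + 0.02² + 0.26² = 0.0100 + 0.3249 + 0.4096 + 0.1681 + 0.0361 + 0.7396 + 0.0004 + 0.0676 = 1.7563

1.756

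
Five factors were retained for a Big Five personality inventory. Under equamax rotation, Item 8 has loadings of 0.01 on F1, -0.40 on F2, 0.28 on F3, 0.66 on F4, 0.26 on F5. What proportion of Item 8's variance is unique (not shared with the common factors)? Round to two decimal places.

h² = 0.01² + (-0.40)² + 0.28² + 0.66² + 0.26² = 0.0001 + 0.1600 + 0.0784 + 0.4356 + 0.0676 = 0.7417
Uniqueness u² = 1 − h² = 1 − 0.7417 = 0.2583

0.26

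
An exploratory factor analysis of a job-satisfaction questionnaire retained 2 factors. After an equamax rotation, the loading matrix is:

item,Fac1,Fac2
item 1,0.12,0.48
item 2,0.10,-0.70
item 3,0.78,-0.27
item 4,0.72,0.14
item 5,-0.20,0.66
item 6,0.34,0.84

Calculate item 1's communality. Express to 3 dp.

0.245

h² = 0.12² + 0.48² = 0.0144 + 0.2304 = 0.2448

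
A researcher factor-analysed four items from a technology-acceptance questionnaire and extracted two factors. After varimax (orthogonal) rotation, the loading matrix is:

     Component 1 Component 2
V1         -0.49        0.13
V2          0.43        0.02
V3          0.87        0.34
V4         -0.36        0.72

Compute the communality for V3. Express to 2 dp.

0.87

h² = 0.87² + 0.34² = 0.7569 + 0.1156 = 0.8725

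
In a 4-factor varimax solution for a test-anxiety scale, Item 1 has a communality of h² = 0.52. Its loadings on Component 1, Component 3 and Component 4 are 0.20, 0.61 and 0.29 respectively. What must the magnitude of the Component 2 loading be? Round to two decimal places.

0.15

Under orthogonal rotation h² = Σλ², so λ_Component 2² = h² − (0.4962) = 0.52 − 0.4962 = 0.0238.
|λ| = √0.0238 = 0.1543.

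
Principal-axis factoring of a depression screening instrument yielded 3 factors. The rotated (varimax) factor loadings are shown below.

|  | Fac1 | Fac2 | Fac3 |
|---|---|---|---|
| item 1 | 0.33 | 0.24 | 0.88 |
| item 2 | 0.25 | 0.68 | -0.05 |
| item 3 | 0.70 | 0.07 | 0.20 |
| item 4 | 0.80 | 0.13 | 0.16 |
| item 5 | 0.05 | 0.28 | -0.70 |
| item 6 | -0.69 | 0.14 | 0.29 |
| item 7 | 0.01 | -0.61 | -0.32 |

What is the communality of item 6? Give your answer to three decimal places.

h² = (-0.69)² + 0.14² + 0.29² = 0.4761 + 0.0196 + 0.0841 = 0.5798

0.580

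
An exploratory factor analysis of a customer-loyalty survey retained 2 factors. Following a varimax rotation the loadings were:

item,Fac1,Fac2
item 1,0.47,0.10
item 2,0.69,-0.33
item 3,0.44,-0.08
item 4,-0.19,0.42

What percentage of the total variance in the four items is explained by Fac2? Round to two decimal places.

SS loadings for Fac2 = 0.10² + (-0.33)² + (-0.08)² + 0.42² = 0.3017
With 4 standardized items, total variance = 4. Proportion = 0.3017/4 = 0.0754 → 7.54%.

7.54%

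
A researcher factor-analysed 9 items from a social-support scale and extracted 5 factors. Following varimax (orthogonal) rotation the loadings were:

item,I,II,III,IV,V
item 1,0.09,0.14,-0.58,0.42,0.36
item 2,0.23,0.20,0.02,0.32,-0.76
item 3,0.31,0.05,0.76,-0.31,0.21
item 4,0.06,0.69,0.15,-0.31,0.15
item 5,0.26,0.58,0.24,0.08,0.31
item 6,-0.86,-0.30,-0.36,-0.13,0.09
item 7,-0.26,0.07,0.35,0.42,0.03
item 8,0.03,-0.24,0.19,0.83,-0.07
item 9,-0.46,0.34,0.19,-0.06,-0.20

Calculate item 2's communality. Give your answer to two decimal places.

h² = 0.23² + 0.20² + 0.02² + 0.32² + (-0.76)² = 0.0529 + 0.0400 + 0.0004 + 0.1024 + 0.5776 = 0.7733

0.77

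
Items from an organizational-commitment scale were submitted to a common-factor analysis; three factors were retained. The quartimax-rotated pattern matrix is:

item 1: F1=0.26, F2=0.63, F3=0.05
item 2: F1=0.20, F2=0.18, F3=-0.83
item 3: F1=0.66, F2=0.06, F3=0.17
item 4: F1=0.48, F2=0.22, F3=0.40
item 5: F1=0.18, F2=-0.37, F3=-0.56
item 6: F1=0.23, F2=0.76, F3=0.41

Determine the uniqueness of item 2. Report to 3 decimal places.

h² = 0.20² + 0.18² + (-0.83)² = 0.0400 + 0.0324 + 0.6889 = 0.7613
Uniqueness u² = 1 − h² = 1 − 0.7613 = 0.2387

0.239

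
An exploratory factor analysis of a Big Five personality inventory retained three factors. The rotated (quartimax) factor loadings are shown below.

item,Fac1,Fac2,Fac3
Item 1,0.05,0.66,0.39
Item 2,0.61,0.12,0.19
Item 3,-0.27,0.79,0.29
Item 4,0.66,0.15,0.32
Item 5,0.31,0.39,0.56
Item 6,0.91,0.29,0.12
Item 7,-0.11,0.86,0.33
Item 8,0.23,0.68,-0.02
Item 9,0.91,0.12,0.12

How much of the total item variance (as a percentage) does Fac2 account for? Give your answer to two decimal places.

28.32%

SS loadings for Fac2 = 0.66² + 0.12² + 0.79² + 0.15² + 0.39² + 0.29² + 0.86² + 0.68² + 0.12² = 2.5492
With 9 standardized items, total variance = 9. Proportion = 2.5492/9 = 0.2832 → 28.32%.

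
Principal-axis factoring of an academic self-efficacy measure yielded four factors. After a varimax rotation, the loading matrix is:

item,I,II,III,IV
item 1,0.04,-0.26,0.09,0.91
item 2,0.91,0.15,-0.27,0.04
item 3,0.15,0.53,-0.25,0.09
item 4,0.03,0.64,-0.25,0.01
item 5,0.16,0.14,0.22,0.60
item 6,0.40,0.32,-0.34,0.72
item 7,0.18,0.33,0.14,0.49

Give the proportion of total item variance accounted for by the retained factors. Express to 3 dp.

Communalities: 0.9054, 0.9251, 0.3740, 0.4731, 0.4536, 0.8964, 0.4010; Σh² = 4.4286.
Total variance with 7 standardized items is 7, so the solution explains 4.4286/7 = 0.6327.

0.633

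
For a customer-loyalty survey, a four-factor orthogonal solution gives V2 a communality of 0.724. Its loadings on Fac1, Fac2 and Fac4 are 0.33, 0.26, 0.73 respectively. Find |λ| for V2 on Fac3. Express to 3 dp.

0.121

Under orthogonal rotation h² = Σλ², so λ_Fac3² = h² − (0.7094) = 0.724 − 0.7094 = 0.0146.
|λ| = √0.0146 = 0.1208.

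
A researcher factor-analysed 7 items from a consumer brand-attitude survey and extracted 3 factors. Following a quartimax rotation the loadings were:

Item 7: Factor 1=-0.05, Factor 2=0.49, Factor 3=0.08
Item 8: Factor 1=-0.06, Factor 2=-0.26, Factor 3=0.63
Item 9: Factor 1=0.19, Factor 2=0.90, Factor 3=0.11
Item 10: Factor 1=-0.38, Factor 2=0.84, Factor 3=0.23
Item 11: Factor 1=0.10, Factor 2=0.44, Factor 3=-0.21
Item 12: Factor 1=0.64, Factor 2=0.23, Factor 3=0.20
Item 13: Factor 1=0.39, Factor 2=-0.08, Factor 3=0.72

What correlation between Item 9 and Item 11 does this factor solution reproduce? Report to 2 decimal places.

r̂ = Σ λ_i·λ_j across factors = (0.19)(0.10) + (0.90)(0.44) + (0.11)(-0.21)
  = +0.0190 +0.3960 -0.0231 = 0.3919

0.39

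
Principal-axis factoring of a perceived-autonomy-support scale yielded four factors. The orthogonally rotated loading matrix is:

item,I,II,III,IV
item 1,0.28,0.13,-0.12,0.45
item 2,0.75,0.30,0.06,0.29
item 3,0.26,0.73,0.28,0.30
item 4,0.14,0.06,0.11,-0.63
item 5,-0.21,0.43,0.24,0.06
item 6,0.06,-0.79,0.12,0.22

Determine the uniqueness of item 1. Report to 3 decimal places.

0.688

h² = 0.28² + 0.13² + (-0.12)² + 0.45² = 0.0784 + 0.0169 + 0.0144 + 0.2025 = 0.3122
Uniqueness u² = 1 − h² = 1 − 0.3122 = 0.6878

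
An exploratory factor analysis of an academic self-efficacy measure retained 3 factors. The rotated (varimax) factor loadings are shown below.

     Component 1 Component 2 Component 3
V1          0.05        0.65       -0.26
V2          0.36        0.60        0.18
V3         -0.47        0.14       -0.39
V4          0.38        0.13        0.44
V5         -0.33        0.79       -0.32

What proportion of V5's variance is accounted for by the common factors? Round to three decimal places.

h² = (-0.33)² + 0.79² + (-0.32)² = 0.1089 + 0.6241 + 0.1024 = 0.8354

0.835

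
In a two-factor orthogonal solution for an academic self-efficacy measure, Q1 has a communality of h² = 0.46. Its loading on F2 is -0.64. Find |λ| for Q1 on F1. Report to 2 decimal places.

Under orthogonal rotation h² = Σλ², so λ_F1² = h² − (0.4096) = 0.46 − 0.4096 = 0.0504.
|λ| = √0.0504 = 0.2245.

0.22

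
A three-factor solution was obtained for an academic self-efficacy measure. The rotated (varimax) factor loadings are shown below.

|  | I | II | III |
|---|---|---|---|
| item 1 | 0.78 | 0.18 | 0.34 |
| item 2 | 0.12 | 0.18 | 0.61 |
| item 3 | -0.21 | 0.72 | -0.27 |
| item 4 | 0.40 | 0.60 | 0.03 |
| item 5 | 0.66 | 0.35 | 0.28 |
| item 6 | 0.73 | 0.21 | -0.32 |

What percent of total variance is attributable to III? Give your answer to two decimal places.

SS loadings for III = 0.34² + 0.61² + (-0.27)² + 0.03² + 0.28² + (-0.32)² = 0.7423
With 6 standardized items, total variance = 6. Proportion = 0.7423/6 = 0.1237 → 12.37%.

12.37%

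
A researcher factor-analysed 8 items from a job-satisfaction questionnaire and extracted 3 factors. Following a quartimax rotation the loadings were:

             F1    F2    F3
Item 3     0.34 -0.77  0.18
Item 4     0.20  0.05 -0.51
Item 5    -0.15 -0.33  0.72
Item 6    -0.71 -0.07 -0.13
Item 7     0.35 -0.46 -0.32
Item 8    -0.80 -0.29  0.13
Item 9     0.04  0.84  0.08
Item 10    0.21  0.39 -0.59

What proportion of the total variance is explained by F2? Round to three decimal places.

SS loadings for F2 = (-0.77)² + 0.05² + (-0.33)² + (-0.07)² + (-0.46)² + (-0.29)² + 0.84² + 0.39² = 1.8626
Proportion of variance = 1.8626 / 8 = 0.2328.

0.233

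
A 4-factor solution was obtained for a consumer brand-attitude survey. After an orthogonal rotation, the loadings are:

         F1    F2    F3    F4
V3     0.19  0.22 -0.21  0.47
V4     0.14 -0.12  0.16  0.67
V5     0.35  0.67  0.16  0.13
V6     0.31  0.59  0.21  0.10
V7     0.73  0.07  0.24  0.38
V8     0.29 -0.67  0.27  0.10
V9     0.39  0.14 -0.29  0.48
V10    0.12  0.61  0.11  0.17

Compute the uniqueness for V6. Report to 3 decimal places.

h² = 0.31² + 0.59² + 0.21² + 0.10² = 0.0961 + 0.3481 + 0.0441 + 0.0100 = 0.4983
Uniqueness u² = 1 − h² = 1 − 0.4983 = 0.5017

0.502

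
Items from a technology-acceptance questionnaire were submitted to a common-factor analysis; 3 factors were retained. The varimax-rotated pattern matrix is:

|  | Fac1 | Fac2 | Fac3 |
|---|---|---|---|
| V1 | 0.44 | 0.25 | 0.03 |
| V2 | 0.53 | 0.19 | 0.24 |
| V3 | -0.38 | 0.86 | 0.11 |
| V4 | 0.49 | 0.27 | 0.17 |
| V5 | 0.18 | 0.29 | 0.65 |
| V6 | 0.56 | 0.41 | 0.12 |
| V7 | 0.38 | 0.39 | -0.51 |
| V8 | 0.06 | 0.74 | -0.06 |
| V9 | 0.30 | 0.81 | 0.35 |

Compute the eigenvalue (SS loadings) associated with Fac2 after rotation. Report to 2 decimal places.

SS loadings for Fac2 = 0.25² + 0.19² + 0.86² + 0.27² + 0.29² + 0.41² + 0.39² + 0.74² + 0.81² = 0.0625 + 0.0361 + 0.7396 + 0.0729 + 0.0841 + 0.1681 + 0.1521 + 0.5476 + 0.6561 = 2.5191

2.52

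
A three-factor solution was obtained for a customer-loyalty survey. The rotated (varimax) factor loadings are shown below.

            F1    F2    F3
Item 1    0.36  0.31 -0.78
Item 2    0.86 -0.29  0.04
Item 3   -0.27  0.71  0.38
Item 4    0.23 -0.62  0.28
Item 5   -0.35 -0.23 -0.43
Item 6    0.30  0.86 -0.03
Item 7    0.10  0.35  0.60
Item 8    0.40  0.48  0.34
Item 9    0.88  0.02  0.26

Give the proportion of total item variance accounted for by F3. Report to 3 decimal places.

SS loadings for F3 = (-0.78)² + 0.04² + 0.38² + 0.28² + (-0.43)² + (-0.03)² + 0.60² + 0.34² + 0.26² = 1.5618
Proportion of variance = 1.5618 / 9 = 0.1735.

0.174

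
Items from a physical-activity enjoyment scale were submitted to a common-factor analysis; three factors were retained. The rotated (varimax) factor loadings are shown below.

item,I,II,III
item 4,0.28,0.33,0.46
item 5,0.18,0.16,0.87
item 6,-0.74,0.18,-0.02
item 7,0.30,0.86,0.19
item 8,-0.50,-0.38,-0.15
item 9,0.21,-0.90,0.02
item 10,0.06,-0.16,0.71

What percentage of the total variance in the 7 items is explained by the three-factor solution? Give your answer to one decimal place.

SS loadings by factor: 1.0461, 1.8865, 1.5320; total = 4.4646.
Total variance with 7 standardized items is 7, so the solution explains 4.4646/7 = 0.6378 = 63.78%.

63.8%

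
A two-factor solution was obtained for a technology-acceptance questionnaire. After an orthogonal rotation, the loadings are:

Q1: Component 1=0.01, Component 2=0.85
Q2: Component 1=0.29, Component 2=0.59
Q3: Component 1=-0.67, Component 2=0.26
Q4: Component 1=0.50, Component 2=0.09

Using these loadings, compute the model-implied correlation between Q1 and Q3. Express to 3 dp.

r̂ = Σ λ_i·λ_j across factors = (0.01)(-0.67) + (0.85)(0.26)
  = -0.0067 +0.2210 = 0.2143

0.214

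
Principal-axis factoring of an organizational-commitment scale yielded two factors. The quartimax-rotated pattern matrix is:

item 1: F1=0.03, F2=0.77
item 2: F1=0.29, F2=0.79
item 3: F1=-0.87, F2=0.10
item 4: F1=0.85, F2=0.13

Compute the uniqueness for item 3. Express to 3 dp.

0.233

h² = (-0.87)² + 0.10² = 0.7569 + 0.0100 = 0.7669
Uniqueness u² = 1 − h² = 1 − 0.7669 = 0.2331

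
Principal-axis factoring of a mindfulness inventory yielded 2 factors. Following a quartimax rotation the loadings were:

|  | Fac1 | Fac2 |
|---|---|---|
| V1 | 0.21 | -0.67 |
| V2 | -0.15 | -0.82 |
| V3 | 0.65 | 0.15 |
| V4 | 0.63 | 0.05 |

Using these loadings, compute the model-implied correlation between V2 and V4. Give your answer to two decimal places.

-0.14

r̂ = Σ λ_i·λ_j across factors = (-0.15)(0.63) + (-0.82)(0.05)
  = -0.0945 -0.0410 = -0.1355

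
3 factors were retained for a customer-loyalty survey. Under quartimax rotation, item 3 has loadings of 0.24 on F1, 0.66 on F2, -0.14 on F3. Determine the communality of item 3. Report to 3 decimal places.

0.513

h² = 0.24² + 0.66² + (-0.14)² = 0.0576 + 0.4356 + 0.0196 = 0.5128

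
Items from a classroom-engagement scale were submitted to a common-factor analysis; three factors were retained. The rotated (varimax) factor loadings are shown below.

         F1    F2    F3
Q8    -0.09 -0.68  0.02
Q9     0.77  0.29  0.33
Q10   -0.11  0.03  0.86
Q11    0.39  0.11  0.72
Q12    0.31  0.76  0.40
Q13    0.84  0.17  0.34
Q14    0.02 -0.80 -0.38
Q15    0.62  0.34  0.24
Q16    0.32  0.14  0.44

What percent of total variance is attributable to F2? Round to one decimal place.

21.6%

SS loadings for F2 = (-0.68)² + 0.29² + 0.03² + 0.11² + 0.76² + 0.17² + (-0.80)² + 0.34² + 0.14² = 1.9412
With 9 standardized items, total variance = 9. Proportion = 1.9412/9 = 0.2157 → 21.57%.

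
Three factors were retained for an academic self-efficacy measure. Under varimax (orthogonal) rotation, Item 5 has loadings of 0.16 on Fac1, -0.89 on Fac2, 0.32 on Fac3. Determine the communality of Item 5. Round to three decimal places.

h² = 0.16² + (-0.89)² + 0.32² = 0.0256 + 0.7921 + 0.1024 = 0.9201

0.920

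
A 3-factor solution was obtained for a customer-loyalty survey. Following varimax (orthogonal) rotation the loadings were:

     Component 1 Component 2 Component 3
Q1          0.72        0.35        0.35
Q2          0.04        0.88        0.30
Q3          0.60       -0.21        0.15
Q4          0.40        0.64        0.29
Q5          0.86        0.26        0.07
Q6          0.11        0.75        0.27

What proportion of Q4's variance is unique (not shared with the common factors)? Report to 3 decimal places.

h² = 0.40² + 0.64² + 0.29² = 0.1600 + 0.4096 + 0.0841 = 0.6537
Uniqueness u² = 1 − h² = 1 − 0.6537 = 0.3463

0.346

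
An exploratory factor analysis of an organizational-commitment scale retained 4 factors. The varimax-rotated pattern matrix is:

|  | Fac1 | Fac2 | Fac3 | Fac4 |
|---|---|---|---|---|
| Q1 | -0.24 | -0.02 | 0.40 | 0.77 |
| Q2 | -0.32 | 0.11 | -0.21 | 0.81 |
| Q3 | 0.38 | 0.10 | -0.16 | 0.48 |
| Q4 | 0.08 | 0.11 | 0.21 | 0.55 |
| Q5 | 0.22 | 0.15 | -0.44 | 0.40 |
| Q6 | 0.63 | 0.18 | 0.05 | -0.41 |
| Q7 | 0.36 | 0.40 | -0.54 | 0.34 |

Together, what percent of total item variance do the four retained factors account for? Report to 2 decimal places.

58.89%

Communalities: 0.8109, 0.8147, 0.4104, 0.3651, 0.4245, 0.5999, 0.6968; Σh² = 4.1223.
Total variance with 7 standardized items is 7, so the solution explains 4.1223/7 = 0.5889 = 58.89%.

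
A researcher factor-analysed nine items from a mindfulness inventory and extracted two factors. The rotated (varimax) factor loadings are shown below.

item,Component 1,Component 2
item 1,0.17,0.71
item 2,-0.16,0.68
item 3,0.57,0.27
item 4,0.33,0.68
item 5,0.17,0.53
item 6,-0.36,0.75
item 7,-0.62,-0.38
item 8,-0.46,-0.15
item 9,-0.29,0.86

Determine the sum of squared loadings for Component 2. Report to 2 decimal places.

3.25

SS loadings for Component 2 = 0.71² + 0.68² + 0.27² + 0.68² + 0.53² + 0.75² + (-0.38)² + (-0.15)² + 0.86² = 0.5041 + 0.4624 + 0.0729 + 0.4624 + 0.2809 + 0.5625 + 0.1444 + 0.0225 + 0.7396 = 3.2517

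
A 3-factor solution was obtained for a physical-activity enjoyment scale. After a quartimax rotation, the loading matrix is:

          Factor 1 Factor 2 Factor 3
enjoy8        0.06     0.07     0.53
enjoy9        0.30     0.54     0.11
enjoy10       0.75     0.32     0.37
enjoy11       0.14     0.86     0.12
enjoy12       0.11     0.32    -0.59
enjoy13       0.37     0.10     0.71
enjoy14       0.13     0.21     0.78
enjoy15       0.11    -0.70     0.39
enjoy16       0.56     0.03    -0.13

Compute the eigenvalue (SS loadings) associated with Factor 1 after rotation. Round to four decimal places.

SS loadings for Factor 1 = 0.06² + 0.30² + 0.75² + 0.14² + 0.11² + 0.37² + 0.13² + 0.11² + 0.56² = 0.0036 + 0.0900 + 0.5625 + 0.0196 + 0.0121 + 0.1369 + 0.0169 + 0.0121 + 0.3136 = 1.1673

1.1673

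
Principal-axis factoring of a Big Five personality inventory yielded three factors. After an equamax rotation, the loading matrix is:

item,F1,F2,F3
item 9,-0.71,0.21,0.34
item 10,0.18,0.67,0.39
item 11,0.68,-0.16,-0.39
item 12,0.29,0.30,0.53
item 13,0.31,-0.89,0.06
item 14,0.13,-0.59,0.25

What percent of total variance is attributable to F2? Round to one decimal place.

SS loadings for F2 = 0.21² + 0.67² + (-0.16)² + 0.30² + (-0.89)² + (-0.59)² = 1.7488
With 6 standardized items, total variance = 6. Proportion = 1.7488/6 = 0.2915 → 29.15%.

29.1%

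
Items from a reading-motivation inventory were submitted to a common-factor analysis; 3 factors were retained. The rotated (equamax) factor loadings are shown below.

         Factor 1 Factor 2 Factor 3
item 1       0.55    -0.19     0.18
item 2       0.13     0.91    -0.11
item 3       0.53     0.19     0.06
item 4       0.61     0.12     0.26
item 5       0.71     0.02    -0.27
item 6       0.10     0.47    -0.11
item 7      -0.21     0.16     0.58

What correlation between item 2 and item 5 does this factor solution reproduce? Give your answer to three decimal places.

0.140

r̂ = Σ λ_i·λ_j across factors = (0.13)(0.71) + (0.91)(0.02) + (-0.11)(-0.27)
  = +0.0923 +0.0182 +0.0297 = 0.1402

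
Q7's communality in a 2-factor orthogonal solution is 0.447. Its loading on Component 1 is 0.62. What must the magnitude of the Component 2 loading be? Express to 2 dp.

0.25

Under orthogonal rotation h² = Σλ², so λ_Component 2² = h² − (0.3844) = 0.447 − 0.3844 = 0.0626.
|λ| = √0.0626 = 0.2502.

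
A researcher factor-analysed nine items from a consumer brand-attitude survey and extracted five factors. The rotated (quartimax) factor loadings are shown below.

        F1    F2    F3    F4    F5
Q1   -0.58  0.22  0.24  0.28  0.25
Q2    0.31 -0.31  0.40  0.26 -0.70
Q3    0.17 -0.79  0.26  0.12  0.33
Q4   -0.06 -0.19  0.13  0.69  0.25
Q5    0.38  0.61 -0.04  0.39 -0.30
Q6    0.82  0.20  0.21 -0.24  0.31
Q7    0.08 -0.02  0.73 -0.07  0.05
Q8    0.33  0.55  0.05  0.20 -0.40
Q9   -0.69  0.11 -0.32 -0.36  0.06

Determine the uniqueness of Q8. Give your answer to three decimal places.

0.386

h² = 0.33² + 0.55² + 0.05² + 0.20² + (-0.40)² = 0.1089 + 0.3025 + 0.0025 + 0.0400 + 0.1600 = 0.6139
Uniqueness u² = 1 − h² = 1 − 0.6139 = 0.3861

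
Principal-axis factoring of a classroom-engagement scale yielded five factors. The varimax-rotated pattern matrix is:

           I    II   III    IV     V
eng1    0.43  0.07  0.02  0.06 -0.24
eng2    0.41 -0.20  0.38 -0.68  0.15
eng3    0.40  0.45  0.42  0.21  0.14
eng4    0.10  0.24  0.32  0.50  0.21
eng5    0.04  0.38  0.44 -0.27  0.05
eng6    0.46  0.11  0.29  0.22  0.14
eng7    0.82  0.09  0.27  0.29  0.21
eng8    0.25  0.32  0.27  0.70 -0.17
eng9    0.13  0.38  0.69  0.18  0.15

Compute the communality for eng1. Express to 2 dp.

h² = 0.43² + 0.07² + 0.02² + 0.06² + (-0.24)² = 0.1849 + 0.0049 + 0.0004 + 0.0036 + 0.0576 = 0.2514

0.25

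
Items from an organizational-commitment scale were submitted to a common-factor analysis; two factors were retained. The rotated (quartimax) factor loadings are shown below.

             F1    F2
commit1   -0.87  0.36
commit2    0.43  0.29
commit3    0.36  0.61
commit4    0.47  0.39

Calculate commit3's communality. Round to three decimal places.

h² = 0.36² + 0.61² = 0.1296 + 0.3721 = 0.5017

0.502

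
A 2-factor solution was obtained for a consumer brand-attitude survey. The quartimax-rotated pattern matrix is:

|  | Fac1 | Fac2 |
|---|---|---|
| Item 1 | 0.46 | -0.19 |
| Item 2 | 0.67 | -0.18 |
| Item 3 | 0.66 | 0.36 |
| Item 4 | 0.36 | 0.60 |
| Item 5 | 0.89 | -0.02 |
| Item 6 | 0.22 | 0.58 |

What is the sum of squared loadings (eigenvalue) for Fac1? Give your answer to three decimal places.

SS loadings for Fac1 = 0.46² + 0.67² + 0.66² + 0.36² + 0.89² + 0.22² = 0.2116 + 0.4489 + 0.4356 + 0.1296 + 0.7921 + 0.0484 = 2.0662

2.066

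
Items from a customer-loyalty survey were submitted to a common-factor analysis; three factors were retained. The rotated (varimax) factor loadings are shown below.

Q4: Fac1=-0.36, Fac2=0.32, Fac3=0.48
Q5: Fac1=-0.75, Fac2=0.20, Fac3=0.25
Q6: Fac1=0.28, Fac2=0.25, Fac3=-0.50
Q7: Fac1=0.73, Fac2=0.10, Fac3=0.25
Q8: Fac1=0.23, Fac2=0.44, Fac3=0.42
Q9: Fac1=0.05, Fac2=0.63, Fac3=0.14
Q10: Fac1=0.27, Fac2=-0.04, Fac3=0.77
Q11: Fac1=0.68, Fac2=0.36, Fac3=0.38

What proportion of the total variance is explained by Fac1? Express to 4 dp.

SS loadings for Fac1 = (-0.36)² + (-0.75)² + 0.28² + 0.73² + 0.23² + 0.05² + 0.27² + 0.68² = 1.8941
Proportion of variance = 1.8941 / 8 = 0.2368.

0.2368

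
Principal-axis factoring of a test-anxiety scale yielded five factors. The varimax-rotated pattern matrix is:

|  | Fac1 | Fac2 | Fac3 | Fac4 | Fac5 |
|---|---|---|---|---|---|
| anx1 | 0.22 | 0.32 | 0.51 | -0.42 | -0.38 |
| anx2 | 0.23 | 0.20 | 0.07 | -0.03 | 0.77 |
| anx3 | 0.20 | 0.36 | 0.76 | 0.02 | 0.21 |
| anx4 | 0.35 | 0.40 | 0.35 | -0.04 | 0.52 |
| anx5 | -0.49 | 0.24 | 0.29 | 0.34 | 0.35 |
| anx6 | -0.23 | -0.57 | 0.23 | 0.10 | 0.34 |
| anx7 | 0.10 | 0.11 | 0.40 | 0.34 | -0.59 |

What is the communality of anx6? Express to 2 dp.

h² = (-0.23)² + (-0.57)² + 0.23² + 0.10² + 0.34² = 0.0529 + 0.3249 + 0.0529 + 0.0100 + 0.1156 = 0.5563

0.56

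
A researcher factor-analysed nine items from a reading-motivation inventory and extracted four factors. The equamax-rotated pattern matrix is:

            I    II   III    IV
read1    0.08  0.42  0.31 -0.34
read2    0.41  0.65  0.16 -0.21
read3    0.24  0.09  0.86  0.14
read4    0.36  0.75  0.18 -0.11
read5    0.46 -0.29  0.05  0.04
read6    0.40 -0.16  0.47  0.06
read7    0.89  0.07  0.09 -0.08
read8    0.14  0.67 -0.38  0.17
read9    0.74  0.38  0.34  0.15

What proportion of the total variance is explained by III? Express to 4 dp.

0.1539

SS loadings for III = 0.31² + 0.16² + 0.86² + 0.18² + 0.05² + 0.47² + 0.09² + (-0.38)² + 0.34² = 1.3852
Proportion of variance = 1.3852 / 9 = 0.1539.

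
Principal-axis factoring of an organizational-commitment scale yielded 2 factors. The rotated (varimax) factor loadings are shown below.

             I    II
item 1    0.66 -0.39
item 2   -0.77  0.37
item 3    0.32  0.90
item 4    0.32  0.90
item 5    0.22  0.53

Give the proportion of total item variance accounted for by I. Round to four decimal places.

0.2563

SS loadings for I = 0.66² + (-0.77)² + 0.32² + 0.32² + 0.22² = 1.2817
Proportion of variance = 1.2817 / 5 = 0.2563.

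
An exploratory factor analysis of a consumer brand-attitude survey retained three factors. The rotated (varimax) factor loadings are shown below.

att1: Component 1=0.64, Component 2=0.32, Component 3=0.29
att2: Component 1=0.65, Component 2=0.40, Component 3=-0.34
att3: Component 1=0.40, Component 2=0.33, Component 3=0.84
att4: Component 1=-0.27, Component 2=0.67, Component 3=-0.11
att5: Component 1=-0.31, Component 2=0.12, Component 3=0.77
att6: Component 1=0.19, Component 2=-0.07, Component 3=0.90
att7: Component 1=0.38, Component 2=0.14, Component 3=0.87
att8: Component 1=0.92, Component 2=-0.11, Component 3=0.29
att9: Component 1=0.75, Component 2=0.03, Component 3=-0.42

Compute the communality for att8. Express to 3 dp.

0.943

h² = 0.92² + (-0.11)² + 0.29² = 0.8464 + 0.0121 + 0.0841 = 0.9426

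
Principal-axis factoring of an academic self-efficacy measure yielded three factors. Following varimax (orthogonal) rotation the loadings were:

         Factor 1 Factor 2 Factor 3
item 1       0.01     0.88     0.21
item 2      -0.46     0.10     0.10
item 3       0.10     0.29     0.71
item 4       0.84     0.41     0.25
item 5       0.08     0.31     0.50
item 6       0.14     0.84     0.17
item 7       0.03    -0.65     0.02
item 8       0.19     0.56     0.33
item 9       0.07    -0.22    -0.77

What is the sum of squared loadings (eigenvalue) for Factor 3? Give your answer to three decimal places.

SS loadings for Factor 3 = 0.21² + 0.10² + 0.71² + 0.25² + 0.50² + 0.17² + 0.02² + 0.33² + (-0.77)² = 0.0441 + 0.0100 + 0.5041 + 0.0625 + 0.2500 + 0.0289 + 0.0004 + 0.1089 + 0.5929 = 1.6018

1.602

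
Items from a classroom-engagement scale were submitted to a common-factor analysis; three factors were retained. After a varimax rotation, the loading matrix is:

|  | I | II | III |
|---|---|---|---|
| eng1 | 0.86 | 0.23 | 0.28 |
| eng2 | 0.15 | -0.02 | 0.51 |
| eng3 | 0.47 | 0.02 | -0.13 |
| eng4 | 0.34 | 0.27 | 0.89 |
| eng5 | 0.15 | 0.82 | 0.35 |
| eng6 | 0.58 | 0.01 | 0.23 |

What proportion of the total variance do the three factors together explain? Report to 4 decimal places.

0.5966

Communalities: 0.8709, 0.2830, 0.2382, 0.9806, 0.8174, 0.3894; Σh² = 3.5795.
Total variance with 6 standardized items is 6, so the solution explains 3.5795/6 = 0.5966.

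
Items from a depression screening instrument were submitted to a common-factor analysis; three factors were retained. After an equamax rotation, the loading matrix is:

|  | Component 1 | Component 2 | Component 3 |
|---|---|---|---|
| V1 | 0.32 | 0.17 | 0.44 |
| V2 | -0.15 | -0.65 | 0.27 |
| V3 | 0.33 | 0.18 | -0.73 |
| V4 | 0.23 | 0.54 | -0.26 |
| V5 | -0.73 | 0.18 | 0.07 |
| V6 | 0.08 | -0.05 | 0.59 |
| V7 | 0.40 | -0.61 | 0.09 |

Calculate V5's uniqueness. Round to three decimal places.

0.430

h² = (-0.73)² + 0.18² + 0.07² = 0.5329 + 0.0324 + 0.0049 = 0.5702
Uniqueness u² = 1 − h² = 1 − 0.5702 = 0.4298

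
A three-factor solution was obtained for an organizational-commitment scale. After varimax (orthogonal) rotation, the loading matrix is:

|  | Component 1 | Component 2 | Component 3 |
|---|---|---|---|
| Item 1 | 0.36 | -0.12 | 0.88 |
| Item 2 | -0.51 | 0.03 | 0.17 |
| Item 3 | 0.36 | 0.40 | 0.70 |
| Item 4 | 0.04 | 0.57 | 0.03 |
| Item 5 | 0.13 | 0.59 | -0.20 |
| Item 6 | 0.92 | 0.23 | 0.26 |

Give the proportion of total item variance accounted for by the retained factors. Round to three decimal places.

SS loadings by factor: 1.3842, 0.9012, 1.4018; total = 3.6872.
Total variance with 6 standardized items is 6, so the solution explains 3.6872/6 = 0.6145.

0.615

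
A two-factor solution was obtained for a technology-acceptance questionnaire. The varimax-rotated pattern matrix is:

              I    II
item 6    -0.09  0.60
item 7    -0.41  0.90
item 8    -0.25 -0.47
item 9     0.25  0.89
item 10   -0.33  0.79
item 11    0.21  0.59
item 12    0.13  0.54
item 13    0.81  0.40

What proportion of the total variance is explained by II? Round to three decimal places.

SS loadings for II = 0.60² + 0.90² + (-0.47)² + 0.89² + 0.79² + 0.59² + 0.54² + 0.40² = 3.6068
Proportion of variance = 3.6068 / 8 = 0.4509.

0.451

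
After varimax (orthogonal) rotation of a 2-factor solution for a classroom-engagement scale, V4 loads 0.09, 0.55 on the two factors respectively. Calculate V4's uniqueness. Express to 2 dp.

h² = 0.09² + 0.55² = 0.0081 + 0.3025 = 0.3106
Uniqueness u² = 1 − h² = 1 − 0.3106 = 0.6894

0.69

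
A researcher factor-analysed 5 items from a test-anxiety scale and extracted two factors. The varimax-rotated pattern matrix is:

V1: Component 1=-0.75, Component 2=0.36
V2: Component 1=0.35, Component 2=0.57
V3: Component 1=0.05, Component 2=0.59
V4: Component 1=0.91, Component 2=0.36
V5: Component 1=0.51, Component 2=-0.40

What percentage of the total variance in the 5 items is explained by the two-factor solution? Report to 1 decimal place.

57.4%

SS loadings by factor: 1.7757, 1.0922; total = 2.8679.
Total variance with 5 standardized items is 5, so the solution explains 2.8679/5 = 0.5736 = 57.36%.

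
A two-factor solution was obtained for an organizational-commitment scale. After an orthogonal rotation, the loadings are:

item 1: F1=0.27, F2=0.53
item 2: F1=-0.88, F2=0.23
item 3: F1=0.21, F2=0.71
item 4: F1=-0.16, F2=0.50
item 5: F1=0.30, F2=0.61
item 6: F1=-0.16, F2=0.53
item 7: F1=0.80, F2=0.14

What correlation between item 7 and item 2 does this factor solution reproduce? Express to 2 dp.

r̂ = Σ λ_i·λ_j across factors = (0.80)(-0.88) + (0.14)(0.23)
  = -0.7040 +0.0322 = -0.6718

-0.67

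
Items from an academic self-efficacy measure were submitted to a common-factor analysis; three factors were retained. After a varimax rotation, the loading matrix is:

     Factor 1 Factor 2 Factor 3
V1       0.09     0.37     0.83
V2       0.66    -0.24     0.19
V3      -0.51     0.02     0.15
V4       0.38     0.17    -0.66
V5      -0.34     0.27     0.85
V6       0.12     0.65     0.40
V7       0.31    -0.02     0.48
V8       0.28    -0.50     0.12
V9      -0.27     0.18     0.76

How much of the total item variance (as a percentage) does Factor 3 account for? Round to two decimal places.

SS loadings for Factor 3 = 0.83² + 0.19² + 0.15² + (-0.66)² + 0.85² + 0.40² + 0.48² + 0.12² + 0.76² = 2.8880
With 9 standardized items, total variance = 9. Proportion = 2.8880/9 = 0.3209 → 32.09%.

32.09%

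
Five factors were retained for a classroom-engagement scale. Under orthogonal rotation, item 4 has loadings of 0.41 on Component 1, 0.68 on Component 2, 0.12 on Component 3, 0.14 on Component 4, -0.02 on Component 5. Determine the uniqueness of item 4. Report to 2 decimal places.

0.34

h² = 0.41² + 0.68² + 0.12² + 0.14² + (-0.02)² = 0.1681 + 0.4624 + 0.0144 + 0.0196 + 0.0004 = 0.6649
Uniqueness u² = 1 − h² = 1 − 0.6649 = 0.3351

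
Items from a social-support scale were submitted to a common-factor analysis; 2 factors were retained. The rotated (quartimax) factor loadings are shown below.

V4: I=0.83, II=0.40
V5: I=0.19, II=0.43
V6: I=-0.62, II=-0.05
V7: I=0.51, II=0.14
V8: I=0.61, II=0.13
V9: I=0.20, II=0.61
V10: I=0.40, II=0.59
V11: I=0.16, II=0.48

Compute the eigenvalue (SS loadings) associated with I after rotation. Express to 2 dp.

SS loadings for I = 0.83² + 0.19² + (-0.62)² + 0.51² + 0.61² + 0.20² + 0.40² + 0.16² = 0.6889 + 0.0361 + 0.3844 + 0.2601 + 0.3721 + 0.0400 + 0.1600 + 0.0256 = 1.9672

1.97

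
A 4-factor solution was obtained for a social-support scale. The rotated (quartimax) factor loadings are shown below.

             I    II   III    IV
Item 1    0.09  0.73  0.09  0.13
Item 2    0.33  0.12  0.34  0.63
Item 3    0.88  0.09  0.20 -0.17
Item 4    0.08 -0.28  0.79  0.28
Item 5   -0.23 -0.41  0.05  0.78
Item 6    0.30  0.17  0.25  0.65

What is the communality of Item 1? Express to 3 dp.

h² = 0.09² + 0.73² + 0.09² + 0.13² = 0.0081 + 0.5329 + 0.0081 + 0.0169 = 0.5660

0.566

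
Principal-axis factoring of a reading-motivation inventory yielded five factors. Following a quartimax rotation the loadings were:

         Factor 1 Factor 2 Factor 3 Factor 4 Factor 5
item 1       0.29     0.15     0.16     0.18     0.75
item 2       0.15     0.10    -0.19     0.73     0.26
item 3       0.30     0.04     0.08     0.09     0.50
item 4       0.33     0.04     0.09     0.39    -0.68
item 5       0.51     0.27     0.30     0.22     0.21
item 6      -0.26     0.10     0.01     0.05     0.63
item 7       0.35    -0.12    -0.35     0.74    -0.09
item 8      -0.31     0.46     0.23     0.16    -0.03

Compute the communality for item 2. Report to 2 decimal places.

0.67

h² = 0.15² + 0.10² + (-0.19)² + 0.73² + 0.26² = 0.0225 + 0.0100 + 0.0361 + 0.5329 + 0.0676 = 0.6691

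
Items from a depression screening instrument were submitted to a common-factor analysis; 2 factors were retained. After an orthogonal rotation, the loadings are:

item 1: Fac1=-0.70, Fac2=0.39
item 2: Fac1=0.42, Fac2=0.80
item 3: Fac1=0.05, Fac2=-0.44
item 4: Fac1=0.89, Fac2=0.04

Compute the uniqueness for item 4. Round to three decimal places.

0.206

h² = 0.89² + 0.04² = 0.7921 + 0.0016 = 0.7937
Uniqueness u² = 1 − h² = 1 − 0.7937 = 0.2063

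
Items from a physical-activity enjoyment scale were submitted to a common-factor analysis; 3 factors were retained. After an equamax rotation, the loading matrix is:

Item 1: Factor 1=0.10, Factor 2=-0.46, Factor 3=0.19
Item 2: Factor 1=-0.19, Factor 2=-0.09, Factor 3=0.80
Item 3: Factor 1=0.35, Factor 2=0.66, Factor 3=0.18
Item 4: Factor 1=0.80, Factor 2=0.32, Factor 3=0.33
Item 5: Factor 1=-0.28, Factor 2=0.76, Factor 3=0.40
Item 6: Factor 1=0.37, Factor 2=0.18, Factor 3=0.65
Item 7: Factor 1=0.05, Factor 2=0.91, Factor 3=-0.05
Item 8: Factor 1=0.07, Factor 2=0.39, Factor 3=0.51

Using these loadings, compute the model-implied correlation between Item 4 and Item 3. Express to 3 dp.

0.551

r̂ = Σ λ_i·λ_j across factors = (0.80)(0.35) + (0.32)(0.66) + (0.33)(0.18)
  = +0.2800 +0.2112 +0.0594 = 0.5506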